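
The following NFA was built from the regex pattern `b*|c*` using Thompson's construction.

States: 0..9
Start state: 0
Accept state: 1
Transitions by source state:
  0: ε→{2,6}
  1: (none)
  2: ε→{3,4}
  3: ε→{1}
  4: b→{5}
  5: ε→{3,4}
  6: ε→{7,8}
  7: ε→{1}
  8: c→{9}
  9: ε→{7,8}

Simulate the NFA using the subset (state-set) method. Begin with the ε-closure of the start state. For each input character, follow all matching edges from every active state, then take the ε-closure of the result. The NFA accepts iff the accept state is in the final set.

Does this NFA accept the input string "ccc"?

start: ε-closure({0}) = {0,1,2,3,4,6,7,8}
'c' @ 1: {1,7,8,9}  (accept∈set)
'c' @ 2: {1,7,8,9}  (accept∈set)
'c' @ 3: {1,7,8,9}  (accept∈set)
end set {1,7,8,9} — state 1 in

Answer: ACCEPT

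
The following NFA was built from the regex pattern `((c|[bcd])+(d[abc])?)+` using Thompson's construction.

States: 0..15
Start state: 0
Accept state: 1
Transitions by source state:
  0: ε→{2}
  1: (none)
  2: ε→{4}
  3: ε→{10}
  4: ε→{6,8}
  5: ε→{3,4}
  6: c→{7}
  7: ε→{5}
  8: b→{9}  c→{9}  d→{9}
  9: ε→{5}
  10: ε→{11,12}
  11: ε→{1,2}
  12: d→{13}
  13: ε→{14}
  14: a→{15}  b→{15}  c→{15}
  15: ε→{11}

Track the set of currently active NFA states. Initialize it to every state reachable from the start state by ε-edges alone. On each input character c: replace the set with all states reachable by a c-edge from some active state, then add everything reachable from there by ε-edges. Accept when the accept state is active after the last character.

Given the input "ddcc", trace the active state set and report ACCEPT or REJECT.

S₀ = ε-closure({0}) = {0,2,4,6,8}
'd' @ 1: {1,2,3,4,5,6,8,9,10,11,12}  ✓accept
'd' @ 2: {1,2,3,4,5,6,8,9,10,11,12,13,14}  ✓accept
'c' @ 3: {1,2,3,4,5,6,7,8,9,10,11,12,15}  ✓accept
'c' @ 4: {1,2,3,4,5,6,7,8,9,10,11,12}  ✓accept
end set {1,2,3,4,5,6,7,8,9,10,11,12} — state 1 in

Answer: ACCEPT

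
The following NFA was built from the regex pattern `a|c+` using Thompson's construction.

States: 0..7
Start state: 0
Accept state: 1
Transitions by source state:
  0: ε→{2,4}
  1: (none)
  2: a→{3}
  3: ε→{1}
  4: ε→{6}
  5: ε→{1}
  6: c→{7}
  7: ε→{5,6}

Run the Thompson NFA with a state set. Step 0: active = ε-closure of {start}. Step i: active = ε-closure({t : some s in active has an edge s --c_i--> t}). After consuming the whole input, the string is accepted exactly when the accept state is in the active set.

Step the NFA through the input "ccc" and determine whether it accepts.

Answer: ACCEPT

Trace:
S₀ = ε-closure({0}) = {0,2,4,6}
'c' @ 1: {1,5,6,7}  ✓accept
'c' @ 2: {1,5,6,7}  ✓accept
'c' @ 3: {1,5,6,7}  ✓accept
after full input: {1,5,6,7}  (accept=1 in)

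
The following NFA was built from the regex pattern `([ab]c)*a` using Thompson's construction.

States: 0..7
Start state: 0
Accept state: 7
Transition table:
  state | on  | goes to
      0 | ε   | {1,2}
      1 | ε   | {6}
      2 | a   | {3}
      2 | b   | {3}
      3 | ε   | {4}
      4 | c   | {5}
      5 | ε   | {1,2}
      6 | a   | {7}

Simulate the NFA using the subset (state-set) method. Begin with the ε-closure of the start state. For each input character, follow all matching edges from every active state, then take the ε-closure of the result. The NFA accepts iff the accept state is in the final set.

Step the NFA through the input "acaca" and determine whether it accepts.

start: ε-closure({0}) = {0,1,2,6}
'a' @ 1: {3,4,7}  ✓accept
'c' @ 2: {1,2,5,6}
'a' @ 3: {3,4,7}  ✓accept
'c' @ 4: {1,2,5,6}
'a' @ 5: {3,4,7}  ✓accept
end set {3,4,7} — state 7 in

Answer: ACCEPT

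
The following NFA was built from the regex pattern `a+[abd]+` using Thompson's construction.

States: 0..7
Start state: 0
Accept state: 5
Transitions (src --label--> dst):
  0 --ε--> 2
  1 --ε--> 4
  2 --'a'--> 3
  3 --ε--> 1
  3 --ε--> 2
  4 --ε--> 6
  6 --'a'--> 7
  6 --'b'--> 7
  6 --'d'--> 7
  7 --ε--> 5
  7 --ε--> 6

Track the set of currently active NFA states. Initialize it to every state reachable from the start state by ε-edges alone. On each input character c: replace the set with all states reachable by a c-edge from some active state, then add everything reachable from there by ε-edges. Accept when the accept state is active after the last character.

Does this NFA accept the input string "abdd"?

Answer: ACCEPT

Derivation:
initial (ε-close {0}): {0,2}
'a' @ 1: {1,2,3,4,6}
'b' @ 2: {5,6,7}  ✓accept
'd' @ 3: {5,6,7}  ✓accept
'd' @ 4: {5,6,7}  ✓accept
end set {5,6,7} — state 5 in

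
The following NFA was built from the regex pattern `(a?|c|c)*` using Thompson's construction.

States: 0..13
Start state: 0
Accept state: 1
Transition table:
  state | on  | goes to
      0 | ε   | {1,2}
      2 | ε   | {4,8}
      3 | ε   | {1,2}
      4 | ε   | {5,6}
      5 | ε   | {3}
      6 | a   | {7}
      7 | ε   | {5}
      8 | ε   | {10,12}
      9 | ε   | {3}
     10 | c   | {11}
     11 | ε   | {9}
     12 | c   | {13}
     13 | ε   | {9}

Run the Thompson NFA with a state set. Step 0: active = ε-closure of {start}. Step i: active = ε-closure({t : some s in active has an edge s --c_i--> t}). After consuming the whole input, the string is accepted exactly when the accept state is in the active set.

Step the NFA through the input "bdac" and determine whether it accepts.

initial (ε-close {0}): {0,1,2,3,4,5,6,8,10,12}
'b' @ 1: {}  — dead — no transitions
rest 'dac' ignored (set empty)
end set {} — state 1 not in

Answer: REJECT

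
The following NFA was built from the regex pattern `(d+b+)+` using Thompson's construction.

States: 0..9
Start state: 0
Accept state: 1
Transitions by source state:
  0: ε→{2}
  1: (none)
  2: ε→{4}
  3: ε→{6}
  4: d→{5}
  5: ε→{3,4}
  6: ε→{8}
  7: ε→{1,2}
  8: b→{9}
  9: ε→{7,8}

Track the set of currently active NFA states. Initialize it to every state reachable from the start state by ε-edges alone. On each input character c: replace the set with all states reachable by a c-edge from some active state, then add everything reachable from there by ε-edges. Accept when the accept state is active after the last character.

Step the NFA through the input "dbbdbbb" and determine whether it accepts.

Answer: ACCEPT

Trace:
S₀ = ε-closure({0}) = {0,2,4}
'd' @ 1: {3,4,5,6,8}
'b' @ 2: {1,2,4,7,8,9}  (accept∈set)
'b' @ 3: {1,2,4,7,8,9}  (accept∈set)
'd' @ 4: {3,4,5,6,8}
'b' @ 5: {1,2,4,7,8,9}  (accept∈set)
'b' @ 6: {1,2,4,7,8,9}  (accept∈set)
'b' @ 7: {1,2,4,7,8,9}  (accept∈set)
end set {1,2,4,7,8,9} — state 1 in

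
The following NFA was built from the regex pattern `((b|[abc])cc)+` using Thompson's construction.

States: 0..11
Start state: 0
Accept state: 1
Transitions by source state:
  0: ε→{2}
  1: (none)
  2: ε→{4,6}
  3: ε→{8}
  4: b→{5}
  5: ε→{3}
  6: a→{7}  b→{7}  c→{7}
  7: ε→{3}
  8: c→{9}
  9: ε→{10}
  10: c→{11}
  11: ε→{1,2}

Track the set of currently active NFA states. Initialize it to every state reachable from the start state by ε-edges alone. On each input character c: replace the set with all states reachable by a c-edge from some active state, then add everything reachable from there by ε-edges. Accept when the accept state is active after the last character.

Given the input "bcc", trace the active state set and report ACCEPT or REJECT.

initial (ε-close {0}): {0,2,4,6}
'b' @ 1: {3,5,7,8}
'c' @ 2: {9,10}
'c' @ 3: {1,2,4,6,11}  (accept∈set)
end set {1,2,4,6,11} — state 1 in

Answer: ACCEPT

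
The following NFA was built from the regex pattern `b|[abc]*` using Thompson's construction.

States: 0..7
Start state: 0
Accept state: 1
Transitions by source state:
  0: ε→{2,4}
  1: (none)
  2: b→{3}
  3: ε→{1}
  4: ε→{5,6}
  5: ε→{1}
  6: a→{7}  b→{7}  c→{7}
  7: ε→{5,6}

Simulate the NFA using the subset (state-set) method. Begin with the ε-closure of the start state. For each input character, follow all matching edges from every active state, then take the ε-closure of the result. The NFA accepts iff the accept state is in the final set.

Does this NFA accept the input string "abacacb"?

initial (ε-close {0}): {0,1,2,4,5,6}
'a' @ 1: {1,5,6,7}  (accept∈set)
'b' @ 2: {1,5,6,7}  (accept∈set)
'a' @ 3: {1,5,6,7}  (accept∈set)
'c' @ 4: {1,5,6,7}  (accept∈set)
'a' @ 5: {1,5,6,7}  (accept∈set)
'c' @ 6: {1,5,6,7}  (accept∈set)
'b' @ 7: {1,5,6,7}  (accept∈set)
after full input: {1,5,6,7}  (accept=1 in)

Answer: ACCEPT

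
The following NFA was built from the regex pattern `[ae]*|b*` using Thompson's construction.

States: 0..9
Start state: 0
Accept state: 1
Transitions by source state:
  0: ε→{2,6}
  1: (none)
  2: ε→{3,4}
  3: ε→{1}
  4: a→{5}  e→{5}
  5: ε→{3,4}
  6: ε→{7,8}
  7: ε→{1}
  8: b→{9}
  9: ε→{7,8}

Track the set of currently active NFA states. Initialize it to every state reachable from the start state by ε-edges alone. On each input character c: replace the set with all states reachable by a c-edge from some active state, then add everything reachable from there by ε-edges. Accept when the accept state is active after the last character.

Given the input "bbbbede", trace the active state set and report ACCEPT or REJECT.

start: ε-closure({0}) = {0,1,2,3,4,6,7,8}
'b' @ 1: {1,7,8,9}  ✓accept
'b' @ 2: {1,7,8,9}  ✓accept
'b' @ 3: {1,7,8,9}  ✓accept
'b' @ 4: {1,7,8,9}  ✓accept
'e' @ 5: {}  — dead — no transitions
rest 'de' ignored (set empty)
final: {}; accept 1 not in set

Answer: REJECT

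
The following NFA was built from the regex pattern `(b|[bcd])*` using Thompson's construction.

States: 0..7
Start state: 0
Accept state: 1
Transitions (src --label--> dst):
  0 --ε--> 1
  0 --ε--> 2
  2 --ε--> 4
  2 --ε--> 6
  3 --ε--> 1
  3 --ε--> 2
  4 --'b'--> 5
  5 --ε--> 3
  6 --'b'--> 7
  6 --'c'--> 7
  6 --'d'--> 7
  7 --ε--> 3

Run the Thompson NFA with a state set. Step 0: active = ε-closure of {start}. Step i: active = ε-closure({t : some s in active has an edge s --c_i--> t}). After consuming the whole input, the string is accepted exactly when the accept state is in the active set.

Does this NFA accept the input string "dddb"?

S₀ = ε-closure({0}) = {0,1,2,4,6}
'd' @ 1: {1,2,3,4,6,7}  (accept∈set)
'd' @ 2: {1,2,3,4,6,7}  (accept∈set)
'd' @ 3: {1,2,3,4,6,7}  (accept∈set)
'b' @ 4: {1,2,3,4,5,6,7}  (accept∈set)
end set {1,2,3,4,5,6,7} — state 1 in

Answer: ACCEPT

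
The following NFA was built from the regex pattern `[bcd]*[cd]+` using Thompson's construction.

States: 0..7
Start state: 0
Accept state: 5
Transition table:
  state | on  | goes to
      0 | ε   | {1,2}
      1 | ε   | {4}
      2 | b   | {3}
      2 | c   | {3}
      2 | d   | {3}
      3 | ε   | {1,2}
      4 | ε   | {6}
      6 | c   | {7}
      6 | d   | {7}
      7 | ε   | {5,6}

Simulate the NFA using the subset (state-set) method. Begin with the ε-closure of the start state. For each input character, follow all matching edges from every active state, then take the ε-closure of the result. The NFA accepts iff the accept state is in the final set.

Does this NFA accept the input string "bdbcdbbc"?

S₀ = ε-closure({0}) = {0,1,2,4,6}
'b' @ 1: {1,2,3,4,6}
'd' @ 2: {1,2,3,4,5,6,7}  (accept∈set)
'b' @ 3: {1,2,3,4,6}
'c' @ 4: {1,2,3,4,5,6,7}  (accept∈set)
'd' @ 5: {1,2,3,4,5,6,7}  (accept∈set)
'b' @ 6: {1,2,3,4,6}
'b' @ 7: {1,2,3,4,6}
'c' @ 8: {1,2,3,4,5,6,7}  (accept∈set)
after full input: {1,2,3,4,5,6,7}  (accept=5 in)

Answer: ACCEPT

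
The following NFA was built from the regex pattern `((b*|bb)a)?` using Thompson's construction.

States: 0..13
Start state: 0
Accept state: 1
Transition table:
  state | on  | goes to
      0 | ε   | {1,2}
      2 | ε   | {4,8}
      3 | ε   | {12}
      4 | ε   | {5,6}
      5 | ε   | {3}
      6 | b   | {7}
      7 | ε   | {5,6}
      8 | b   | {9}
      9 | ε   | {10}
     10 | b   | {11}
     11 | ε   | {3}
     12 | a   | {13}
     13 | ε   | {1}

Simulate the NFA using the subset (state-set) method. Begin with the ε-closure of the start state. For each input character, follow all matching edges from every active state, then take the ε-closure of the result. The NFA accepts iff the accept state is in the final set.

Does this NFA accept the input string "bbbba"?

initial (ε-close {0}): {0,1,2,3,4,5,6,8,12}
'b' @ 1: {3,5,6,7,9,10,12}
'b' @ 2: {3,5,6,7,11,12}
'b' @ 3: {3,5,6,7,12}
'b' @ 4: {3,5,6,7,12}
'a' @ 5: {1,13}  ✓accept
after full input: {1,13}  (accept=1 in)

Answer: ACCEPT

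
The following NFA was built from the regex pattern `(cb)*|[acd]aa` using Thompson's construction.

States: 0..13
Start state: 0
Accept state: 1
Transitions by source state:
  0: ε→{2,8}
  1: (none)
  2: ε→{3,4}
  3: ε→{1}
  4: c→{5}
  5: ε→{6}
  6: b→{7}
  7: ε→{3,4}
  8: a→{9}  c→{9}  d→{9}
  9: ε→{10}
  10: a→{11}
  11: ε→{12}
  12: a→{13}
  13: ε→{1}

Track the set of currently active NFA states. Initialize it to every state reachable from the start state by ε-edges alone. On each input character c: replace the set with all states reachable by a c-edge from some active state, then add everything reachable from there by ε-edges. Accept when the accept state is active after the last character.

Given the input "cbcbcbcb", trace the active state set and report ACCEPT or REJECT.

start: ε-closure({0}) = {0,1,2,3,4,8}
'c' @ 1: {5,6,9,10}
'b' @ 2: {1,3,4,7}  (accept∈set)
'c' @ 3: {5,6}
'b' @ 4: {1,3,4,7}  (accept∈set)
'c' @ 5: {5,6}
'b' @ 6: {1,3,4,7}  (accept∈set)
'c' @ 7: {5,6}
'b' @ 8: {1,3,4,7}  (accept∈set)
after full input: {1,3,4,7}  (accept=1 in)

Answer: ACCEPT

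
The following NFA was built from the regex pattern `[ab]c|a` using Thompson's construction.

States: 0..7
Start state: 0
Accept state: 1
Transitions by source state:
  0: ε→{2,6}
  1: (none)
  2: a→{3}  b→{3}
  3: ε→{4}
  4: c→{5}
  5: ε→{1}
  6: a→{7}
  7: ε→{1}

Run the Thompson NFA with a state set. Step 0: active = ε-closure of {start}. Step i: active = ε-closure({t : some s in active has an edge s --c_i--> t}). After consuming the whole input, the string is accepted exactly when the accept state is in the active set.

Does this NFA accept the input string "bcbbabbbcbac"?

start: ε-closure({0}) = {0,2,6}
'b' @ 1: {3,4}
'c' @ 2: {1,5}  [accepting]
'b' @ 3: {}  — state set empty
rest 'babbbcbac' ignored (set empty)
final: {}; accept 1 not in set

Answer: REJECT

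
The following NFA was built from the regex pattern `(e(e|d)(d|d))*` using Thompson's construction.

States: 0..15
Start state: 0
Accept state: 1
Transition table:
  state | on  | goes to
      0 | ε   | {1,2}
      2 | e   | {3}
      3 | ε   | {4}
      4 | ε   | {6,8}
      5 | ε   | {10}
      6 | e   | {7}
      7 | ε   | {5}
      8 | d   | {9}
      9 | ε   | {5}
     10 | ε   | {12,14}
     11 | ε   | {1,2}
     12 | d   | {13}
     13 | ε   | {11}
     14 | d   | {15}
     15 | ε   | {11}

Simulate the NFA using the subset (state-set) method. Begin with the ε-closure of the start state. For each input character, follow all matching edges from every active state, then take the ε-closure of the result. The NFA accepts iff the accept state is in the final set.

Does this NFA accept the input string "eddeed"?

Answer: ACCEPT

Steps:
initial (ε-close {0}): {0,1,2}
'e' @ 1: {3,4,6,8}
'd' @ 2: {5,9,10,12,14}
'd' @ 3: {1,2,11,13,15}  (accept∈set)
'e' @ 4: {3,4,6,8}
'e' @ 5: {5,7,10,12,14}
'd' @ 6: {1,2,11,13,15}  (accept∈set)
after full input: {1,2,11,13,15}  (accept=1 in)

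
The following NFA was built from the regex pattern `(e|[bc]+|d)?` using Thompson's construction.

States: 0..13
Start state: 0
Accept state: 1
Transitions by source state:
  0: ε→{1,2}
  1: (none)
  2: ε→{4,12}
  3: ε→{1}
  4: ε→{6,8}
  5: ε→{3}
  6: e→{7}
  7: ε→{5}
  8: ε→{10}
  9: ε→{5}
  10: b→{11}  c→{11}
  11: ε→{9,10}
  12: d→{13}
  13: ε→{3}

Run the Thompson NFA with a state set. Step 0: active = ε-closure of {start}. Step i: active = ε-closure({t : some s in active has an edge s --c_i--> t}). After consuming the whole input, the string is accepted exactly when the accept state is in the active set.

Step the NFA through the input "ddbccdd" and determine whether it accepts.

Answer: REJECT

Derivation:
S₀ = ε-closure({0}) = {0,1,2,4,6,8,10,12}
'd' @ 1: {1,3,13}  [accepting]
'd' @ 2: {}  — dead — no transitions
rest 'bccdd' ignored (set empty)
end set {} — state 1 not in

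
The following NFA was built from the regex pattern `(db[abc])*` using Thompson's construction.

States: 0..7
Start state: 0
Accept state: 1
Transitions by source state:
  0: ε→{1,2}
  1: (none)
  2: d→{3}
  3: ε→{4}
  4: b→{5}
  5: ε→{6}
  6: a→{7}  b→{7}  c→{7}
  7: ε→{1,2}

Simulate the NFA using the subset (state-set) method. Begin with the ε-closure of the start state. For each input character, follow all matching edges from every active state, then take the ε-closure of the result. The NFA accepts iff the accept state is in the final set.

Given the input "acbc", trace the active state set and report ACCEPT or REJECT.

Answer: REJECT

Steps:
initial (ε-close {0}): {0,1,2}
'a' @ 1: {}  — dead — no transitions
rest 'cbc' ignored (set empty)
final: {}; accept 1 not in set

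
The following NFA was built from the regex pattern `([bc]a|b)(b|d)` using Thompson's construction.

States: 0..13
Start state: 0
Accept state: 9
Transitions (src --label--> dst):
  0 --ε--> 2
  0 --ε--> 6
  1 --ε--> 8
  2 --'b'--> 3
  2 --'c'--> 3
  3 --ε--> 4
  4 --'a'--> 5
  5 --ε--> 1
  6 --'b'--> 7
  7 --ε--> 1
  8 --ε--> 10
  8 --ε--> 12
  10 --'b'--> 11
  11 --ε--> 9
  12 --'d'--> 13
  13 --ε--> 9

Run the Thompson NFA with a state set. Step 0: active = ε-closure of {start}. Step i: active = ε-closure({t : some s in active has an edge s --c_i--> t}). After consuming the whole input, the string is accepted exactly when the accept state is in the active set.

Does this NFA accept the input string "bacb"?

S₀ = ε-closure({0}) = {0,2,6}
'b' @ 1: {1,3,4,7,8,10,12}
'a' @ 2: {1,5,8,10,12}
'c' @ 3: {}  — dead — no transitions
rest 'b' ignored (set empty)
final: {}; accept 9 not in set

Answer: REJECT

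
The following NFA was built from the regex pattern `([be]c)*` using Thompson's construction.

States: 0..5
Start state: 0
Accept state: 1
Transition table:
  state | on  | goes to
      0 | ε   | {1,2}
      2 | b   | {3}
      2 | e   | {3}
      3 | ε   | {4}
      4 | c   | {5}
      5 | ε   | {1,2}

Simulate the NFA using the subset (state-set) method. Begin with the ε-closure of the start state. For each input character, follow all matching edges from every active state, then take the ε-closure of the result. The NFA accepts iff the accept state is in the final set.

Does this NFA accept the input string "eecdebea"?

Answer: REJECT

Steps:
initial (ε-close {0}): {0,1,2}
'e' @ 1: {3,4}
'e' @ 2: {}  — state set empty
rest 'cdebea' ignored (set empty)
after full input: {}  (accept=1 not in)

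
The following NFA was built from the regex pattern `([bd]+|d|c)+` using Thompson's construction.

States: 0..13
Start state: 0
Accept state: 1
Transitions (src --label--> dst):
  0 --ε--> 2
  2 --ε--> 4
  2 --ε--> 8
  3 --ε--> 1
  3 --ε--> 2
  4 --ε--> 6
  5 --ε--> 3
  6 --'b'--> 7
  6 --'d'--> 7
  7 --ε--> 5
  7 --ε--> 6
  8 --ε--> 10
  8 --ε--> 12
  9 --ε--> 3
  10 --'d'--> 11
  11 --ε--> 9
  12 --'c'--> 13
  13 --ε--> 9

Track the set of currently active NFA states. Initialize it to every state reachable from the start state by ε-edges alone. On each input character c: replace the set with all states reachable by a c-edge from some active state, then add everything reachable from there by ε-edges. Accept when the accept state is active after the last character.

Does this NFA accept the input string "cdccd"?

S₀ = ε-closure({0}) = {0,2,4,6,8,10,12}
'c' @ 1: {1,2,3,4,6,8,9,10,12,13}  [accepting]
'd' @ 2: {1,2,3,4,5,6,7,8,9,10,11,12}  [accepting]
'c' @ 3: {1,2,3,4,6,8,9,10,12,13}  [accepting]
'c' @ 4: {1,2,3,4,6,8,9,10,12,13}  [accepting]
'd' @ 5: {1,2,3,4,5,6,7,8,9,10,11,12}  [accepting]
final: {1,2,3,4,5,6,7,8,9,10,11,12}; accept 1 in set

Answer: ACCEPT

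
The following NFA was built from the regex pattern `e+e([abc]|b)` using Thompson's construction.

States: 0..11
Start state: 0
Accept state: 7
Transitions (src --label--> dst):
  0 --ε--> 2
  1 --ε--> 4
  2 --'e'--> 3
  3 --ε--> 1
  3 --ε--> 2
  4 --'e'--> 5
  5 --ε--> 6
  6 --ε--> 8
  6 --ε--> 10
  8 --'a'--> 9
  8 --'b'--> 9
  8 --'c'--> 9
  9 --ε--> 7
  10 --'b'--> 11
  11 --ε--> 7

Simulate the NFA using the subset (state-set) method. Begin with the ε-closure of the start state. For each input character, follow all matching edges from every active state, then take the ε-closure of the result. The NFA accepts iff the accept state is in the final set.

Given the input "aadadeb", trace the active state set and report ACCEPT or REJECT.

start: ε-closure({0}) = {0,2}
'a' @ 1: {}  — no active states
rest 'adadeb' ignored (set empty)
end set {} — state 7 not in

Answer: REJECT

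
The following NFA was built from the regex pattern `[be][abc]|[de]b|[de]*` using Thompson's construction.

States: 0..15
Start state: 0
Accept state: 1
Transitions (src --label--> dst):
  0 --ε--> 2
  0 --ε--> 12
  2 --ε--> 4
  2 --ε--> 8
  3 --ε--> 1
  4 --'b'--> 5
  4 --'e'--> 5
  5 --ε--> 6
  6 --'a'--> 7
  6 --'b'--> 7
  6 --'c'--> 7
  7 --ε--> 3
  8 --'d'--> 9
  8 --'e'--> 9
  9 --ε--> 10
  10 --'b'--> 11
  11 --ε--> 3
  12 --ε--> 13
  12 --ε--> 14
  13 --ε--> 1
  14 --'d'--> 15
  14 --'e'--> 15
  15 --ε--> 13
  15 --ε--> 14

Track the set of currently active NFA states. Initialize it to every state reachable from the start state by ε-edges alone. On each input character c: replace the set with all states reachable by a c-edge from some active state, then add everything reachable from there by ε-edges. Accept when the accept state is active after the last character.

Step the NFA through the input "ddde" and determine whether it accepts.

Answer: ACCEPT

Steps:
start: ε-closure({0}) = {0,1,2,4,8,12,13,14}
'd' @ 1: {1,9,10,13,14,15}  [accepting]
'd' @ 2: {1,13,14,15}  [accepting]
'd' @ 3: {1,13,14,15}  [accepting]
'e' @ 4: {1,13,14,15}  [accepting]
final: {1,13,14,15}; accept 1 in set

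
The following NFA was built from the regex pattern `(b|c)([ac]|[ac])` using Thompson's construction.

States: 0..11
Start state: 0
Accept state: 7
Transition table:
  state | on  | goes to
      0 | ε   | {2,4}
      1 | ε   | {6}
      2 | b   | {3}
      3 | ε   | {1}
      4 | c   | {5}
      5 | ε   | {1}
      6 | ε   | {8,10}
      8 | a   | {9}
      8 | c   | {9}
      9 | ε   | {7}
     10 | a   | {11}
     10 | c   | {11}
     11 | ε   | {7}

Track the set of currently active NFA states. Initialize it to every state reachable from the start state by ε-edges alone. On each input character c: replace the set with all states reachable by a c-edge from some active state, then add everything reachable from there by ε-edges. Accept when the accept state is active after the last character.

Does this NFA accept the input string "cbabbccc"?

Answer: REJECT

Steps:
initial (ε-close {0}): {0,2,4}
'c' @ 1: {1,5,6,8,10}
'b' @ 2: {}  — dead — no transitions
rest 'abbccc' ignored (set empty)
after full input: {}  (accept=7 not in)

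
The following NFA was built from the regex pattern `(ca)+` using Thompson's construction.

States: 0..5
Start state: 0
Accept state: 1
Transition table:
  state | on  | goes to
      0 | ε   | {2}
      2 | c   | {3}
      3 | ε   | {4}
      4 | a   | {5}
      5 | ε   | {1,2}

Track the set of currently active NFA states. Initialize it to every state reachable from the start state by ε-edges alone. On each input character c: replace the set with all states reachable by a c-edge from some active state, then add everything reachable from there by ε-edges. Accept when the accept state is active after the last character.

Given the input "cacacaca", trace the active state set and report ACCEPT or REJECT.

start: ε-closure({0}) = {0,2}
'c' @ 1: {3,4}
'a' @ 2: {1,2,5}  [accepting]
'c' @ 3: {3,4}
'a' @ 4: {1,2,5}  [accepting]
'c' @ 5: {3,4}
'a' @ 6: {1,2,5}  [accepting]
'c' @ 7: {3,4}
'a' @ 8: {1,2,5}  [accepting]
after full input: {1,2,5}  (accept=1 in)

Answer: ACCEPT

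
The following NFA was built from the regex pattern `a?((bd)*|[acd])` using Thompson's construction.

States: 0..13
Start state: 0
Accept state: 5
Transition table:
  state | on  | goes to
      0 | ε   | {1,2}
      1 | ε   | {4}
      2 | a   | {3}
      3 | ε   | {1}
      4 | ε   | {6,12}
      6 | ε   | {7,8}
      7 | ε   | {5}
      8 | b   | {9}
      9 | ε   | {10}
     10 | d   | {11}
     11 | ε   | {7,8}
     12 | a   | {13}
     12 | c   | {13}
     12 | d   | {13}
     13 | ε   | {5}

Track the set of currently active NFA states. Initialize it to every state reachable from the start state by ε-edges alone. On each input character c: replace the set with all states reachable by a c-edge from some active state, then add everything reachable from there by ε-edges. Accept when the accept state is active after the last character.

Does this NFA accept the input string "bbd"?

Answer: REJECT

Trace:
initial (ε-close {0}): {0,1,2,4,5,6,7,8,12}
'b' @ 1: {9,10}
'b' @ 2: {}  — state set empty
rest 'd' ignored (set empty)
end set {} — state 5 not in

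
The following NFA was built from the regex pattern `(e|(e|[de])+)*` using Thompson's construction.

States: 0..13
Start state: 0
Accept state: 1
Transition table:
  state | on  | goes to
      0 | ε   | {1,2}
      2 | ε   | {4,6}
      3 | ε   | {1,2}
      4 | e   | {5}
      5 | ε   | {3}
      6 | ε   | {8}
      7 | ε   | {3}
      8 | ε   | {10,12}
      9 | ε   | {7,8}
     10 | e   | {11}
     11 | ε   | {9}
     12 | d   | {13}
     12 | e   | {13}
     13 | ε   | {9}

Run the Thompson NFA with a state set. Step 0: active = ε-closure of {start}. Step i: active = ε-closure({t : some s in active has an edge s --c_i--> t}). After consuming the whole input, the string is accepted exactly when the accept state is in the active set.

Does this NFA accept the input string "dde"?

start: ε-closure({0}) = {0,1,2,4,6,8,10,12}
'd' @ 1: {1,2,3,4,6,7,8,9,10,12,13}  (accept∈set)
'd' @ 2: {1,2,3,4,6,7,8,9,10,12,13}  (accept∈set)
'e' @ 3: {1,2,3,4,5,6,7,8,9,10,11,12,13}  (accept∈set)
end set {1,2,3,4,5,6,7,8,9,10,11,12,13} — state 1 in

Answer: ACCEPT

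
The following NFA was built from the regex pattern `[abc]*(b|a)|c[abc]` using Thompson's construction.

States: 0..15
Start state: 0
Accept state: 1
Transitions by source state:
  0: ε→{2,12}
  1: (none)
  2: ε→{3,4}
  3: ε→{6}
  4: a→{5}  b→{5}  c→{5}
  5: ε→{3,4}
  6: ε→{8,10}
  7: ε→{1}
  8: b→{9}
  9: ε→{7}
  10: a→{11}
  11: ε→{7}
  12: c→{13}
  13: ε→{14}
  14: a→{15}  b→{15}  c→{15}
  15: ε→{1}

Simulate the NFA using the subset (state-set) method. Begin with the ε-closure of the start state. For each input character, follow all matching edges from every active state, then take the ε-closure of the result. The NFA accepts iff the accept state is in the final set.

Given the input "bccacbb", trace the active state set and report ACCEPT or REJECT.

S₀ = ε-closure({0}) = {0,2,3,4,6,8,10,12}
'b' @ 1: {1,3,4,5,6,7,8,9,10}  [accepting]
'c' @ 2: {3,4,5,6,8,10}
'c' @ 3: {3,4,5,6,8,10}
'a' @ 4: {1,3,4,5,6,7,8,10,11}  [accepting]
'c' @ 5: {3,4,5,6,8,10}
'b' @ 6: {1,3,4,5,6,7,8,9,10}  [accepting]
'b' @ 7: {1,3,4,5,6,7,8,9,10}  [accepting]
end set {1,3,4,5,6,7,8,9,10} — state 1 in

Answer: ACCEPT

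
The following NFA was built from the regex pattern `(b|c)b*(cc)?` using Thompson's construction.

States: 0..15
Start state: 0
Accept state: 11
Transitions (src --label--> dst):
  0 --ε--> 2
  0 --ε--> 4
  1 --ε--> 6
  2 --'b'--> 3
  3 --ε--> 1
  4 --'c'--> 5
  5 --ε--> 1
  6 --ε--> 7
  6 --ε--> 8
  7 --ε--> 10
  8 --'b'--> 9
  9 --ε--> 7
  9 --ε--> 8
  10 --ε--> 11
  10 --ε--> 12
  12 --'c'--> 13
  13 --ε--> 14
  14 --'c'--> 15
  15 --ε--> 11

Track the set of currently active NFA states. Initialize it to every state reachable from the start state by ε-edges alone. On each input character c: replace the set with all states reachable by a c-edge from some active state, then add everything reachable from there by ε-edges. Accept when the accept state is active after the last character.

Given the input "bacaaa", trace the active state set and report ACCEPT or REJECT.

Answer: REJECT

Derivation:
initial (ε-close {0}): {0,2,4}
'b' @ 1: {1,3,6,7,8,10,11,12}  ✓accept
'a' @ 2: {}  — no active states
rest 'caaa' ignored (set empty)
end set {} — state 11 not in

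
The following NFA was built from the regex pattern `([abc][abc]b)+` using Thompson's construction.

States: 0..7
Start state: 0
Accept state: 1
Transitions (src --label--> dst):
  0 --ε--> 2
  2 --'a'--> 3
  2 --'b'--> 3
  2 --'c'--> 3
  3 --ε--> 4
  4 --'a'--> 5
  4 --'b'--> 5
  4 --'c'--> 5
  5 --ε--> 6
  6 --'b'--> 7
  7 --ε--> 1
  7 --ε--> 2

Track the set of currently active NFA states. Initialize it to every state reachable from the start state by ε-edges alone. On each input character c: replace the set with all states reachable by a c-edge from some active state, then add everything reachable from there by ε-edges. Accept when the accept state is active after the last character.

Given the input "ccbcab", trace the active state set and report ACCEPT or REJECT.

S₀ = ε-closure({0}) = {0,2}
'c' @ 1: {3,4}
'c' @ 2: {5,6}
'b' @ 3: {1,2,7}  [accepting]
'c' @ 4: {3,4}
'a' @ 5: {5,6}
'b' @ 6: {1,2,7}  [accepting]
after full input: {1,2,7}  (accept=1 in)

Answer: ACCEPT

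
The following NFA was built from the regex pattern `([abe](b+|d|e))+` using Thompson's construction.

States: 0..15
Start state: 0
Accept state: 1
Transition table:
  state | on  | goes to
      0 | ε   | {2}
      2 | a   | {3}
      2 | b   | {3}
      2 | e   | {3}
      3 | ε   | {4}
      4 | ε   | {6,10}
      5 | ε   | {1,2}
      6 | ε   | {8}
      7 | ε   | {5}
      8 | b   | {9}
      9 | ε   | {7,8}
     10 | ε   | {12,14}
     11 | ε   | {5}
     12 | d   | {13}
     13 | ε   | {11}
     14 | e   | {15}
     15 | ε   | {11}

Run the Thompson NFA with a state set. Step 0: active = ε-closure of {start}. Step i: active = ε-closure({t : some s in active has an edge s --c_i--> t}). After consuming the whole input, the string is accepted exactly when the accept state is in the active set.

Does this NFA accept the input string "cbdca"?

Answer: REJECT

Trace:
initial (ε-close {0}): {0,2}
'c' @ 1: {}  — state set empty
rest 'bdca' ignored (set empty)
after full input: {}  (accept=1 not in)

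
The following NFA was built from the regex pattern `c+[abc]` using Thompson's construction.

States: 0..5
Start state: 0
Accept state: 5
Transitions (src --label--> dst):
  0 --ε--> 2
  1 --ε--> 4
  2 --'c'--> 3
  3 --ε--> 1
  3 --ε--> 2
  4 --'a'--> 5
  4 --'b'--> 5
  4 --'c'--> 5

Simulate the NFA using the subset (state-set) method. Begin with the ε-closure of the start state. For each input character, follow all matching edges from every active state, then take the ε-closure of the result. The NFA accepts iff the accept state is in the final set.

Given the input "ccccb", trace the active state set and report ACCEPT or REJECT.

start: ε-closure({0}) = {0,2}
'c' @ 1: {1,2,3,4}
'c' @ 2: {1,2,3,4,5}  (accept∈set)
'c' @ 3: {1,2,3,4,5}  (accept∈set)
'c' @ 4: {1,2,3,4,5}  (accept∈set)
'b' @ 5: {5}  (accept∈set)
end set {5} — state 5 in

Answer: ACCEPT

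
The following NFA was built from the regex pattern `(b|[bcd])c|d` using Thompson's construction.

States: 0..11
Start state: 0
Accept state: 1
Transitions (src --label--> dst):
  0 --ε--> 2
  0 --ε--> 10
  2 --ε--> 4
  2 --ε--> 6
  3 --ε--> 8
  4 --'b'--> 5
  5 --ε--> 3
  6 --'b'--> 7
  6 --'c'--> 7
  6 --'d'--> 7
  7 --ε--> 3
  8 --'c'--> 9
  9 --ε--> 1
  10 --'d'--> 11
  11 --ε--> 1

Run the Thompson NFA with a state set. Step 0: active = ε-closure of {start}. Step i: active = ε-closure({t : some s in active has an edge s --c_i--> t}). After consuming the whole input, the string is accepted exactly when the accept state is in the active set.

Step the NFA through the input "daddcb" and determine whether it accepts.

Answer: REJECT

Derivation:
initial (ε-close {0}): {0,2,4,6,10}
'd' @ 1: {1,3,7,8,11}  [accepting]
'a' @ 2: {}  — state set empty
rest 'ddcb' ignored (set empty)
final: {}; accept 1 not in set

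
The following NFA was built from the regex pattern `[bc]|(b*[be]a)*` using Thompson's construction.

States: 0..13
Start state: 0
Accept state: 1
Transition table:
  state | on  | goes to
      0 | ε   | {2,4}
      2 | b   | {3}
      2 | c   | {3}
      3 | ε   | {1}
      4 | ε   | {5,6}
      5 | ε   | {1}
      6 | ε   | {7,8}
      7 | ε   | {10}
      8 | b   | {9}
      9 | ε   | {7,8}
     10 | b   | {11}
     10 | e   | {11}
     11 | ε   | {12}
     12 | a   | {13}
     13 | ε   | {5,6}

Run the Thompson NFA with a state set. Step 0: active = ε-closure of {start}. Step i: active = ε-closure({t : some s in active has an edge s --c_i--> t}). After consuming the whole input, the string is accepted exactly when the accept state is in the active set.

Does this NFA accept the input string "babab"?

S₀ = ε-closure({0}) = {0,1,2,4,5,6,7,8,10}
'b' @ 1: {1,3,7,8,9,10,11,12}  (accept∈set)
'a' @ 2: {1,5,6,7,8,10,13}  (accept∈set)
'b' @ 3: {7,8,9,10,11,12}
'a' @ 4: {1,5,6,7,8,10,13}  (accept∈set)
'b' @ 5: {7,8,9,10,11,12}
after full input: {7,8,9,10,11,12}  (accept=1 not in)

Answer: REJECT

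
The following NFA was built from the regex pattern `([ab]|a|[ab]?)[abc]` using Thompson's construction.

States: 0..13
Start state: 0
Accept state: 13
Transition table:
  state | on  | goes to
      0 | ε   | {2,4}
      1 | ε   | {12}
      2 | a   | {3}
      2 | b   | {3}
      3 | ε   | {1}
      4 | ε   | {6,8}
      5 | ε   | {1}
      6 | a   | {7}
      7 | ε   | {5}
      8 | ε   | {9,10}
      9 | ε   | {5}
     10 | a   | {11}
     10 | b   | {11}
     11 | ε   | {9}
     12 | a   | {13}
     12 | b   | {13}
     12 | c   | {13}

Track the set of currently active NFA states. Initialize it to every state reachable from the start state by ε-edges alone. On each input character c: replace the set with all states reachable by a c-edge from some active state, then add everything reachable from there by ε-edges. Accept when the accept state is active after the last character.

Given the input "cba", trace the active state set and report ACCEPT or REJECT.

Answer: REJECT

Steps:
start: ε-closure({0}) = {0,1,2,4,5,6,8,9,10,12}
'c' @ 1: {13}  [accepting]
'b' @ 2: {}  — no active states
rest 'a' ignored (set empty)
after full input: {}  (accept=13 not in)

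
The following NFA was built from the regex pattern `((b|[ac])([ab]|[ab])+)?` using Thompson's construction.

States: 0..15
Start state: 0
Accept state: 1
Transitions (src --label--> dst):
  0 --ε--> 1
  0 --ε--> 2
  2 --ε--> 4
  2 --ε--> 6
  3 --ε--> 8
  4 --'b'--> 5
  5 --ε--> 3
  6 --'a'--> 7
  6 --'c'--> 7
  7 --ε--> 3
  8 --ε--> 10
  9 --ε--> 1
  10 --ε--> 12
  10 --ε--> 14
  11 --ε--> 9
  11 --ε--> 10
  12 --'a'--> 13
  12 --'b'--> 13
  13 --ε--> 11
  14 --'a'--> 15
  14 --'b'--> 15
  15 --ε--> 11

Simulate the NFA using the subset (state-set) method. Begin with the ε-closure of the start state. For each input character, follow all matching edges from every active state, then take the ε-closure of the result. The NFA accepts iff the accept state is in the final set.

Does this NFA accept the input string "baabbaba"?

Answer: ACCEPT

Trace:
S₀ = ε-closure({0}) = {0,1,2,4,6}
'b' @ 1: {3,5,8,10,12,14}
'a' @ 2: {1,9,10,11,12,13,14,15}  [accepting]
'a' @ 3: {1,9,10,11,12,13,14,15}  [accepting]
'b' @ 4: {1,9,10,11,12,13,14,15}  [accepting]
'b' @ 5: {1,9,10,11,12,13,14,15}  [accepting]
'a' @ 6: {1,9,10,11,12,13,14,15}  [accepting]
'b' @ 7: {1,9,10,11,12,13,14,15}  [accepting]
'a' @ 8: {1,9,10,11,12,13,14,15}  [accepting]
after full input: {1,9,10,11,12,13,14,15}  (accept=1 in)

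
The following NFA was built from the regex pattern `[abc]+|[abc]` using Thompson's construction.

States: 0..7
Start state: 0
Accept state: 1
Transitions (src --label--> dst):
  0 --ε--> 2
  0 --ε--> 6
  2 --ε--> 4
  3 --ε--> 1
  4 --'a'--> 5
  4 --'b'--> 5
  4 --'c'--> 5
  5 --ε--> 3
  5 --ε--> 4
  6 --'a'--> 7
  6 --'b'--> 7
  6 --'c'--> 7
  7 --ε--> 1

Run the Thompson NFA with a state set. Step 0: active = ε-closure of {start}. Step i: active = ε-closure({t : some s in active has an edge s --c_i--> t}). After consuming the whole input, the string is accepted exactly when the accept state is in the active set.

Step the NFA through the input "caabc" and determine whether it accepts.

initial (ε-close {0}): {0,2,4,6}
'c' @ 1: {1,3,4,5,7}  ✓accept
'a' @ 2: {1,3,4,5}  ✓accept
'a' @ 3: {1,3,4,5}  ✓accept
'b' @ 4: {1,3,4,5}  ✓accept
'c' @ 5: {1,3,4,5}  ✓accept
end set {1,3,4,5} — state 1 in

Answer: ACCEPT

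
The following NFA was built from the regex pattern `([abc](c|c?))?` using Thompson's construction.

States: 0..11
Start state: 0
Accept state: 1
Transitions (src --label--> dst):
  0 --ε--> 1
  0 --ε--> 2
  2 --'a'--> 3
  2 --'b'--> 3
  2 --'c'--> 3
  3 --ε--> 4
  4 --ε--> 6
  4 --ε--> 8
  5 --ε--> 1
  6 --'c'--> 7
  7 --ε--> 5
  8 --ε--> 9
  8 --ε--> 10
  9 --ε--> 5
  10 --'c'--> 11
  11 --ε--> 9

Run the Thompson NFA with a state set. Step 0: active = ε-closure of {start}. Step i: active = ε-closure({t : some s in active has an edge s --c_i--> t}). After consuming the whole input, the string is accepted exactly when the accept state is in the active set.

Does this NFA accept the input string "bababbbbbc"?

initial (ε-close {0}): {0,1,2}
'b' @ 1: {1,3,4,5,6,8,9,10}  [accepting]
'a' @ 2: {}  — state set empty
rest 'babbbbbc' ignored (set empty)
after full input: {}  (accept=1 not in)

Answer: REJECT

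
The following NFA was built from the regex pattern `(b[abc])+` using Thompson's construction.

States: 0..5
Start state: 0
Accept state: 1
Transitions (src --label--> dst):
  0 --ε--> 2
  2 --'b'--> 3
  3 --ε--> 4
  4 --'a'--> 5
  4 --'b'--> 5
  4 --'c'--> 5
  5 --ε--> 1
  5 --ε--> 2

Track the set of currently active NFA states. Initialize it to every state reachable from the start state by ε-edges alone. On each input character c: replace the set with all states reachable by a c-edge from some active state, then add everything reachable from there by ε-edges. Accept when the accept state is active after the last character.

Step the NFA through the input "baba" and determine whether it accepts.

Answer: ACCEPT

Derivation:
start: ε-closure({0}) = {0,2}
'b' @ 1: {3,4}
'a' @ 2: {1,2,5}  [accepting]
'b' @ 3: {3,4}
'a' @ 4: {1,2,5}  [accepting]
after full input: {1,2,5}  (accept=1 in)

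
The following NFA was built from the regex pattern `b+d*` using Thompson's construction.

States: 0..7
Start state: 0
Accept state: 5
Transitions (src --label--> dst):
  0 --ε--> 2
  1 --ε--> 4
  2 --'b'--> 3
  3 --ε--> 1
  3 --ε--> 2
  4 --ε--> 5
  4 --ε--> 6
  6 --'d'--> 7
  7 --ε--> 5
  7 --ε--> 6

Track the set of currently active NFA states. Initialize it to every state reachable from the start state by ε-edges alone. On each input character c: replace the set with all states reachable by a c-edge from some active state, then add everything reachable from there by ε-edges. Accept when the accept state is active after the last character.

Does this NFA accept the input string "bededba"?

Answer: REJECT

Trace:
initial (ε-close {0}): {0,2}
'b' @ 1: {1,2,3,4,5,6}  [accepting]
'e' @ 2: {}  — no active states
rest 'dedba' ignored (set empty)
final: {}; accept 5 not in set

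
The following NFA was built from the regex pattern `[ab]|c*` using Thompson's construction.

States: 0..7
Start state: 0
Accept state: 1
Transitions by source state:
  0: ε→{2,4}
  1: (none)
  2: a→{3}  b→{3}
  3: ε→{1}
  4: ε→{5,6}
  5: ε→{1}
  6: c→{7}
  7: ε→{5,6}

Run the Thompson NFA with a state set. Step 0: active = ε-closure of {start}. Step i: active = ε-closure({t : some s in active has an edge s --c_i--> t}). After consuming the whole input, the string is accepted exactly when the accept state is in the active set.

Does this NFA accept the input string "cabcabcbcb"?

initial (ε-close {0}): {0,1,2,4,5,6}
'c' @ 1: {1,5,6,7}  (accept∈set)
'a' @ 2: {}  — dead — no transitions
rest 'bcabcbcb' ignored (set empty)
after full input: {}  (accept=1 not in)

Answer: REJECT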